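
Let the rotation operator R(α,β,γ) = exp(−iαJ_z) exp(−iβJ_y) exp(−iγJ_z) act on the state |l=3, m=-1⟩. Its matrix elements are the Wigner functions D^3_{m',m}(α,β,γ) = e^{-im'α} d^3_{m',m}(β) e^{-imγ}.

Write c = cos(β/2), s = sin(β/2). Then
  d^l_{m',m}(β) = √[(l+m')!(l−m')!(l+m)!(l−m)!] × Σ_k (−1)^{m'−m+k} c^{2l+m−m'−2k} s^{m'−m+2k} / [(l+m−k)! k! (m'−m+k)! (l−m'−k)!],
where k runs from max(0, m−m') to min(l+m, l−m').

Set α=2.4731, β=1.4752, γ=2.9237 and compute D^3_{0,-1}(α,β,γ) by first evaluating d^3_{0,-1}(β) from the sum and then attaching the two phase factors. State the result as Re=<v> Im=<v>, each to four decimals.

Re=-0.4017 Im=0.0889

First d^3_{0,-1}(β=1.4752), then the phase factors e^{-i(0)α} and e^{-i(-1)γ}:
With c≡cos(β/2)=0.740085 and s≡sin(β/2)=0.672514, N=[6·6·2·24]^{1/2}=41.569219
The bounds max(0,m−m')=0 and min(l+m,l−m')=2 give 3 terms
  k=0: (−1)^1·41.5692/(12)·0.7401^5·0.6725^1 = -0.517248
  k=1: (−1)^2·41.5692/(4)·0.7401^3·0.6725^3 = +1.281326
  k=2: (−1)^3·41.5692/(12)·0.7401^1·0.6725^5 = -0.352677
d^3_{0,-1}(1.4752) = -0.517248 +1.281326 -0.352677 = +0.411400
Phases: e^{-i·(0)·2.4731}=+1.000000+0.000000i, e^{-i·(-1)·2.9237}=-0.976355+0.216173i ⇒ D=-0.401673+0.088933i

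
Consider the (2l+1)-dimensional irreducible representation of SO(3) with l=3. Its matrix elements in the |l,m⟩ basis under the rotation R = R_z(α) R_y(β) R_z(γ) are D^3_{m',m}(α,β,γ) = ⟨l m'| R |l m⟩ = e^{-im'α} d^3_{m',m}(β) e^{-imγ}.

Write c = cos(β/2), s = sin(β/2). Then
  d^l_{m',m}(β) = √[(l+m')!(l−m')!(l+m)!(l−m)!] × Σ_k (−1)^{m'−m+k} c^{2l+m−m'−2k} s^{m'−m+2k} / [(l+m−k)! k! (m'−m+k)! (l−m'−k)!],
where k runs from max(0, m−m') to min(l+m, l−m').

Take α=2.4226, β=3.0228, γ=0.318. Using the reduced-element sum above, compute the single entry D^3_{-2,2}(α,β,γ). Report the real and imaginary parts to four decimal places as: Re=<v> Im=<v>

Re=0.4687 Im=0.8515

D^3_{-2,2}(2.4226,3.0228,0.318) = e^{-i·-2·2.4226}·d^3_{-2,2}(3.0228)·e^{-i·2·0.318}. Compute d first:
Half-angle: c=0.059361, s=0.998237. N=√(1·120·120·1)=120.000000
k∈{4,5} keeps every argument non-negative
  k=4: (−1)^0·120.0000/(24)·0.0594^2·0.9982^4 = +0.017495
  k=5: (−1)^1·120.0000/(120)·0.0594^0·0.9982^6 = -0.989466
d^3_{-2,2}(3.0228) = +0.017495 -0.989466 = -0.971971
Phases: e^{-i·(-2)·2.4226}=+0.132421-0.991194i, e^{-i·(2)·0.318}=+0.804478-0.593982i ⇒ D=+0.468705+0.851494i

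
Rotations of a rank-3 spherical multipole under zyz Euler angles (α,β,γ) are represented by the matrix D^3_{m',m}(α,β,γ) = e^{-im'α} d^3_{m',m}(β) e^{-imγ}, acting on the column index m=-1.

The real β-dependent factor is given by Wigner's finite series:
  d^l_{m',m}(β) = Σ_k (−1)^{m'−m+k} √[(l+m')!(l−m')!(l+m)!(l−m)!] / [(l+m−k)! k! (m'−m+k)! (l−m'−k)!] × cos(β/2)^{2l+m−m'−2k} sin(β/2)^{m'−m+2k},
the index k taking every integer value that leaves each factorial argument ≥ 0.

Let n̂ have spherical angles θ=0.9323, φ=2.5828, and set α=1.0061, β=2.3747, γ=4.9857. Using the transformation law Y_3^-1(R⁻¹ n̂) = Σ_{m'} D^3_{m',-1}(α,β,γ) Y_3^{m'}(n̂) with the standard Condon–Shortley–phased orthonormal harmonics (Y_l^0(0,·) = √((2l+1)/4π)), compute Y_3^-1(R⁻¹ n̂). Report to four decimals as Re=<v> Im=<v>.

Re=0.0186 Im=-0.0037

Need the full column D^3_{m',-1} for m'=−3..3 at α=1.0061, β=2.3747, γ=4.9857.
cos(β/2)=0.374119, sin(β/2)=0.927381
d^3_{-3,-1}: single k=2 term ⇒ +0.065253;  D = -0.009752+0.064520i
d^3_{-2,-1}: k∈[1..2] ⇒ +0.021493 -0.264139 = -0.242646;  D = -0.183266-0.159030i
d^3_{-1,-1}: k∈[0..2] ⇒ +0.002742 -0.134786 +0.621159 = +0.489115;  D = +0.468497-0.140513i
d^3_{0,-1}: k∈[0..2] ⇒ -0.023545 +0.434025 -0.888977 = -0.478497;  D = -0.129156+0.460737i
d^3_{1,-1}: k∈[0..2] ⇒ +0.101089 -0.828212 +0.636134 = -0.090988;  D = +0.060866+0.067633i
d^3_{2,-1}: k∈[0..1] ⇒ -0.264139 +0.811521 = +0.547382;  D = -0.539667+0.091578i
d^3_{3,-1}: single k=0 term ⇒ +0.400956;  D = -0.154885+0.369833i
Y_3^{m'}(θ=0.9323,φ=2.5828) and Σ D·Y over m':
  (-0.0098+0.0645i)·(+0.0228-0.2148i)  (-0.1833-0.1590i)·(+0.1720+0.3531i)  (+0.4685-0.1405i)·(-0.1708-0.1068i)  (-0.1292+0.4607i)·(-0.2722+0.0000i)  (+0.0609+0.0676i)·(+0.1708-0.1068i)  (-0.5397+0.0916i)·(+0.1720-0.3531i)  (-0.1549+0.3698i)·(-0.0228-0.2148i)
Y_3^-1(R⁻¹ n̂) = +0.018557-0.003741i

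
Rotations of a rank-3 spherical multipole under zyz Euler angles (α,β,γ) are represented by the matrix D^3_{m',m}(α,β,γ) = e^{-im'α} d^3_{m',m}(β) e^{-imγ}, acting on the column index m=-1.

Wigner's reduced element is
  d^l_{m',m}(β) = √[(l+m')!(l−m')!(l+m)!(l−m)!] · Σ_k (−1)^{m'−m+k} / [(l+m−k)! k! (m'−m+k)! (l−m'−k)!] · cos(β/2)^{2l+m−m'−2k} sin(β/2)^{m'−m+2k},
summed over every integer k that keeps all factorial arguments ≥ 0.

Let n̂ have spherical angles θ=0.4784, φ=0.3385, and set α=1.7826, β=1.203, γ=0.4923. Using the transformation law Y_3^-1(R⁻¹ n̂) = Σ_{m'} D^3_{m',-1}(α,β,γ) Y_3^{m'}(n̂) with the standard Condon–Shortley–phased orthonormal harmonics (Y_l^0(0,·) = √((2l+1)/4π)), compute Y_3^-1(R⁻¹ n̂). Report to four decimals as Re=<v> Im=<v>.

Re=0.0907 Im=-0.0020

Need the full column D^3_{m',-1} for m'=−3..3 at α=1.7826, β=1.203, γ=0.4923.
cos(β/2)=0.824488, sin(β/2)=0.565880
d^3_{-3,-1}: single k=2 term ⇒ +0.573101;  D = +0.517758-0.245705i
d^3_{-2,-1}: k∈[1..2] ⇒ +0.681781 -0.642326 = +0.039456;  D = -0.024031-0.031293i
d^3_{-1,-1}: k∈[0..2] ⇒ +0.314127 -1.183791 +0.418231 = -0.451433;  D = +0.292236-0.344079i
d^3_{0,-1}: k∈[0..2] ⇒ -0.746854 +1.055449 -0.165728 = +0.142867;  D = +0.125901+0.067526i
d^3_{1,-1}: k∈[0..2] ⇒ +0.887844 -0.557642 +0.032836 = +0.363038;  D = +0.100501-0.348849i
d^3_{2,-1}: k∈[0..1] ⇒ -0.642326 +0.151288 = -0.491037;  D = +0.489879+0.033704i
d^3_{3,-1}: single k=0 term ⇒ +0.269967;  D = +0.038504+0.267207i
Y_3^{m'}(θ=0.4784,φ=0.3385) and Σ D·Y over m':
  (+0.5178-0.2457i)·(+0.0215-0.0346i)  (-0.0240-0.0313i)·(+0.1499-0.1205i)  (+0.2922-0.3441i)·(+0.4126-0.1453i)  (+0.1259+0.0675i)·(+0.3115+0.0000i)  (+0.1005-0.3488i)·(-0.4126-0.1453i)  (+0.4899+0.0337i)·(+0.1499+0.1205i)  (+0.0385+0.2672i)·(-0.0215-0.0346i)
Y_3^-1(R⁻¹ n̂) = +0.090692-0.002034i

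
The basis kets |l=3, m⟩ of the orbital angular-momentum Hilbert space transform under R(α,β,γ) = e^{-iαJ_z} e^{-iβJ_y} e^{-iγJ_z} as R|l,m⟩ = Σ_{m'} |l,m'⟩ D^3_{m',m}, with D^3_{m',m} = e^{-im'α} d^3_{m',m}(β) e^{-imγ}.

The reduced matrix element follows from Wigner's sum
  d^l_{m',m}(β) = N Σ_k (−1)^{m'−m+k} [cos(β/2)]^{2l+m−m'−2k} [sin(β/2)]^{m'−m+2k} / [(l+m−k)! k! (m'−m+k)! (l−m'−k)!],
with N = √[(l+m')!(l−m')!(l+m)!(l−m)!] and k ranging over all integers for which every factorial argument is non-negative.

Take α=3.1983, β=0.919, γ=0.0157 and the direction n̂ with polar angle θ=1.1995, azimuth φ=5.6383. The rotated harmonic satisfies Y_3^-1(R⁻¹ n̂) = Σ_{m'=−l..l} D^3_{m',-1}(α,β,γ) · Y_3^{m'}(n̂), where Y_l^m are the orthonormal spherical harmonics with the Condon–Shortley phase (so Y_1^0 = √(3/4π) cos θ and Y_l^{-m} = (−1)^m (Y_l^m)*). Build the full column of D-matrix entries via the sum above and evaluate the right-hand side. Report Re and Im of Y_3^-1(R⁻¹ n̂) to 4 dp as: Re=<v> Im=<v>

Re=0.0924 Im=0.0797

Need the full column D^3_{m',-1} for m'=−3..3 at α=3.1983, β=0.919, γ=0.0157.
cos(β/2)=0.896274, sin(β/2)=0.443500
d^3_{-3,-1}: single k=2 term ⇒ +0.491583;  D = -0.483120-0.090822i
d^3_{-2,-1}: k∈[1..2] ⇒ +0.811145 -0.397223 = +0.413923;  D = +0.410477+0.053295i
d^3_{-1,-1}: k∈[0..2] ⇒ +0.518377 -1.015409 +0.186469 = -0.310563;  D = +0.309749+0.022467i
d^3_{0,-1}: k∈[0..2] ⇒ -0.888565 +0.652703 -0.053272 = -0.289134;  D = -0.289098-0.004539i
d^3_{1,-1}: k∈[0..2] ⇒ +0.761557 -0.248626 +0.007610 = +0.520541;  D = -0.520103+0.021340i
d^3_{2,-1}: k∈[0..1] ⇒ -0.397223 +0.048631 = -0.348592;  D = -0.346929+0.034008i
d^3_{3,-1}: single k=0 term ⇒ +0.120366;  D = -0.118933+0.018513i
Y_3^{m'}(θ=1.1995,φ=5.6383) and Σ D·Y over m':
  (-0.4831-0.0908i)·(-0.1202+0.3155i)  (+0.4105+0.0533i)·(+0.0893+0.3094i)  (+0.3097+0.0225i)·(-0.0823-0.0619i)  (-0.2891-0.0045i)·(-0.3171+0.0000i)  (-0.5201+0.0213i)·(+0.0823-0.0619i)  (-0.3469+0.0340i)·(+0.0893-0.3094i)  (-0.1189+0.0185i)·(+0.1202+0.3155i)
Y_3^-1(R⁻¹ n̂) = +0.092390+0.079651i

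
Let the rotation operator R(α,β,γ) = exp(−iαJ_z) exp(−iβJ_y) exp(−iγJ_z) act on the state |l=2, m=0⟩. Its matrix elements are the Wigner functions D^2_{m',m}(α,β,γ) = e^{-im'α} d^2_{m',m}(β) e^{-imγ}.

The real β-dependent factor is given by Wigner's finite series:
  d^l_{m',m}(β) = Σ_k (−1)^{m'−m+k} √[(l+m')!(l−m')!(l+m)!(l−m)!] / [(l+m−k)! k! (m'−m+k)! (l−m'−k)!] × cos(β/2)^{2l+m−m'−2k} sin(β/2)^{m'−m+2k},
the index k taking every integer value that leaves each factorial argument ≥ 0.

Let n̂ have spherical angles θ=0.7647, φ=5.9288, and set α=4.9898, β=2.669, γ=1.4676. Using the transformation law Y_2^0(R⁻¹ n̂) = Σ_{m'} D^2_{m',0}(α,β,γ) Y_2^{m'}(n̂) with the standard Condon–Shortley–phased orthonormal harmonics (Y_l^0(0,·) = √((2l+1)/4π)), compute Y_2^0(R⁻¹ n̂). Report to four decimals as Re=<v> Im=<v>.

Need the full column D^2_{m',0} for m'=−2..2 at α=4.9898, β=2.669, γ=1.4676.
cos(β/2)=0.234103, sin(β/2)=0.972212
d^2_{-2,0}: single k=2 term ⇒ +0.126886;  D = -0.107852-0.066842i
d^2_{-1,0}: k∈[1..2] ⇒ +0.030553 -0.526946 = -0.496392;  D = -0.135945+0.477414i
d^2_{0,0}: k∈[0..2] ⇒ +0.003004 -0.207204 +0.893395 = +0.689195;  D = +0.689195+0.000000i
d^2_{1,0}: k∈[0..1] ⇒ -0.030553 +0.526946 = +0.496392;  D = +0.135945+0.477414i
d^2_{2,0}: single k=0 term ⇒ +0.126886;  D = -0.107852+0.066842i
Y_2^{m'}(θ=0.7647,φ=5.9288) and Σ D·Y over m':
  (-0.1079-0.0668i)·(+0.1406+0.1205i)  (-0.1359+0.4774i)·(+0.3620+0.1339i)  (+0.6892+0.0000i)·(+0.1773+0.0000i)  (+0.1359+0.4774i)·(-0.3620+0.1339i)  (-0.1079+0.0668i)·(+0.1406-0.1205i)
Y_2^0(R⁻¹ n̂) = -0.118323-0.000000i

Re=-0.1183 Im=0.0000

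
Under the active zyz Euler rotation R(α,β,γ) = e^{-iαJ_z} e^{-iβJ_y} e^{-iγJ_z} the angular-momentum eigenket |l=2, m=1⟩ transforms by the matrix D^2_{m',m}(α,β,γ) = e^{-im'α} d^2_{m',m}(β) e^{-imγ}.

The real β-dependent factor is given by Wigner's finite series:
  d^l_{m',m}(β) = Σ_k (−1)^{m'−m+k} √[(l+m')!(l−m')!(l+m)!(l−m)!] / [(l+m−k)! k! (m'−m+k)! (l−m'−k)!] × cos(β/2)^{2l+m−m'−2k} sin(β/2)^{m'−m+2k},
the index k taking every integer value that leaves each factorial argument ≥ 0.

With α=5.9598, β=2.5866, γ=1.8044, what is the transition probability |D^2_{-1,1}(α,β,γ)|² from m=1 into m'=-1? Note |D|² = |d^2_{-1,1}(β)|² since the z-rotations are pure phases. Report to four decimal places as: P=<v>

Split into d^2_{-1,1}(β=2.5866) × two z-phases.
With c≡cos(β/2)=0.273949 and s≡sin(β/2)=0.961744, N=[1·6·6·1]^{1/2}=6.000000
k∈{2,3} keeps every argument non-negative
  k=2: (−1)^0·6.0000/(2)·0.2739^2·0.9617^2 = +0.208247
  k=3: (−1)^1·6.0000/(6)·0.2739^0·0.9617^4 = -0.855536
d^2_{-1,1}(2.5866) = +0.208247 -0.855536 = -0.647289
|D^2_{-1,1}|² = |d^2_{-1,1}(β)|² = (-0.647289)² = 0.418984 (the z-rotation phases have unit modulus)

P=0.4190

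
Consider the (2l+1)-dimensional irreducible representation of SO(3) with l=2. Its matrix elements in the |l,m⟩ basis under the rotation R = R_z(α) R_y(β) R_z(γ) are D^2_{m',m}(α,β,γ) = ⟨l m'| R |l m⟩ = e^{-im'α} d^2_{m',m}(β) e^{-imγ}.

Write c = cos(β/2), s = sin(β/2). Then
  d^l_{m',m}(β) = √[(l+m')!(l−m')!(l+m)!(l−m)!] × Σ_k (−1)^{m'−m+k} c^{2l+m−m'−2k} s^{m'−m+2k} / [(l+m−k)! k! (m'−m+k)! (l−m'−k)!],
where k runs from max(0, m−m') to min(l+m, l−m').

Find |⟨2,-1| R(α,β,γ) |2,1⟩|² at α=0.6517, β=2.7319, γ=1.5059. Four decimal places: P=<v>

First d^2_{-1,1}(β=2.7319), then the phase factors e^{-i(-1)α} and e^{-i(1)γ}:
With c≡cos(β/2)=0.203417 and s≡sin(β/2)=0.979092, N=[1·6·6·1]^{1/2}=6.000000
k: max(0,(1)−(-1))=2 … min(2+(1),2−(-1))=3
  k=2: (−1)^0·6.0000/(2)·0.2034^2·0.9791^2 = +0.118999
  k=3: (−1)^1·6.0000/(6)·0.2034^0·0.9791^4 = -0.918955
d^2_{-1,1}(2.7319) = +0.118999 -0.918955 = -0.799957
|D^2_{-1,1}|² = |d^2_{-1,1}(β)|² = (-0.799957)² = 0.639931 (the z-rotation phases have unit modulus)

P=0.6399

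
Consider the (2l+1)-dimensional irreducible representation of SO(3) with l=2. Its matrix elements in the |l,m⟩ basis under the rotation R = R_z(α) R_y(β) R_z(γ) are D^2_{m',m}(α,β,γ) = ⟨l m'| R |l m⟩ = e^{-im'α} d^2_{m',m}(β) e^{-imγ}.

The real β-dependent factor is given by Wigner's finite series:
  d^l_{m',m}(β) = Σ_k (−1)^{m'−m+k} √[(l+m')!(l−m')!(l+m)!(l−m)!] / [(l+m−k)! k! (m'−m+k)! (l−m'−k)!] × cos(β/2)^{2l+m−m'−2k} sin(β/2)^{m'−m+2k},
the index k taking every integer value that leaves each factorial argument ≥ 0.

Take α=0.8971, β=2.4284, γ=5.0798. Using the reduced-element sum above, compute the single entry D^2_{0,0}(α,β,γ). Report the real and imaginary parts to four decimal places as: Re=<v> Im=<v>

D^2_{0,0}(0.8971,2.4284,5.0798) = e^{-i·0·0.8971}·d^2_{0,0}(2.4284)·e^{-i·0·5.0798}. Compute d first:
With c≡cos(β/2)=0.349087 and s≡sin(β/2)=0.937090, N=[2·2·2·2]^{1/2}=4.000000
k∈{0,1,2} keeps every argument non-negative
  k=0: (−1)^0·4.0000/(4)·0.3491^4·0.9371^0 = +0.014850
  k=1: (−1)^1·4.0000/(1)·0.3491^2·0.9371^2 = -0.428045
  k=2: (−1)^2·4.0000/(4)·0.3491^0·0.9371^4 = +0.771127
d^2_{0,0}(2.4284) = +0.014850 -0.428045 +0.771127 = +0.357932
D = (+1.000000+0.000000i)·(+0.357932)·(+1.000000+0.000000i) = +0.357932+0.000000i

Re=0.3579 Im=0.0000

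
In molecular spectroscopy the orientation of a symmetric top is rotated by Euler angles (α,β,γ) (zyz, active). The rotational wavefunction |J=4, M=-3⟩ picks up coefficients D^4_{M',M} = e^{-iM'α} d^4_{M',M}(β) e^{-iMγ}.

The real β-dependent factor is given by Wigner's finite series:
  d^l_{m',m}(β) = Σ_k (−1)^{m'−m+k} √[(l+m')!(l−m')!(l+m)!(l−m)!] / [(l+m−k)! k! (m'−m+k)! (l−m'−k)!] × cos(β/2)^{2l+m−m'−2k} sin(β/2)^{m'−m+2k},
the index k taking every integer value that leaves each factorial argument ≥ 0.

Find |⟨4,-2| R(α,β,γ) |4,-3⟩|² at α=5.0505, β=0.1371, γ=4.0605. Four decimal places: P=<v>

D^4_{-2,-3}(5.0505,0.1371,4.0605) = e^{-i·-2·5.0505}·d^4_{-2,-3}(0.1371)·e^{-i·-3·4.0605}. Compute d first:
With c≡cos(β/2)=0.997651 and s≡sin(β/2)=0.068496, N=[2·720·1·5040]^{1/2}=2693.993318
k: max(0,(-3)−(-2))=0 … min(4+(-3),4−(-2))=1
  k=0: (−1)^1·2693.9933/(720)·0.9977^7·0.0685^1 = -0.252106
  k=1: (−1)^2·2693.9933/(240)·0.9977^5·0.0685^3 = +0.003565
d^4_{-2,-3}(0.1371) = -0.252106 +0.003565 = -0.248541
|D^4_{-2,-3}|² = |d^4_{-2,-3}(β)|² = (-0.248541)² = 0.061772 (the z-rotation phases have unit modulus)

P=0.0618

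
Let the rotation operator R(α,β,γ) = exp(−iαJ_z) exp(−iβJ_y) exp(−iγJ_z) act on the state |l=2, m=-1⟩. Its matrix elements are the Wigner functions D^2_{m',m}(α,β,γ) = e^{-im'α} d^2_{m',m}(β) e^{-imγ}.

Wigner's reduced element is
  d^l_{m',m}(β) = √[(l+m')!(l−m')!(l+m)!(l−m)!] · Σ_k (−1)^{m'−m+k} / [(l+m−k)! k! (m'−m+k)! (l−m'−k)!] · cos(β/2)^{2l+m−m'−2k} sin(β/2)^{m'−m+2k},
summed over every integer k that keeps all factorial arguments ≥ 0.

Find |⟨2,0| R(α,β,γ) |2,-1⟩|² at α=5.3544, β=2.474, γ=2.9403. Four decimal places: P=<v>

P=0.3546

First d^2_{0,-1}(β=2.474), then the phase factors e^{-i(0)α} and e^{-i(-1)γ}:
With c≡cos(β/2)=0.327632 and s≡sin(β/2)=0.944805, N=[2·2·1·6]^{1/2}=4.898979
The bounds max(0,m−m')=0 and min(l+m,l−m')=1 give 2 terms
  k=0: (−1)^1·4.8990/(2)·0.3276^3·0.9448^1 = -0.081391
  k=1: (−1)^2·4.8990/(2)·0.3276^1·0.9448^3 = +0.676845
d^2_{0,-1}(2.474) = -0.081391 +0.676845 = +0.595454
|D^2_{0,-1}|² = |d^2_{0,-1}(β)|² = (+0.595454)² = 0.354565 (the z-rotation phases have unit modulus)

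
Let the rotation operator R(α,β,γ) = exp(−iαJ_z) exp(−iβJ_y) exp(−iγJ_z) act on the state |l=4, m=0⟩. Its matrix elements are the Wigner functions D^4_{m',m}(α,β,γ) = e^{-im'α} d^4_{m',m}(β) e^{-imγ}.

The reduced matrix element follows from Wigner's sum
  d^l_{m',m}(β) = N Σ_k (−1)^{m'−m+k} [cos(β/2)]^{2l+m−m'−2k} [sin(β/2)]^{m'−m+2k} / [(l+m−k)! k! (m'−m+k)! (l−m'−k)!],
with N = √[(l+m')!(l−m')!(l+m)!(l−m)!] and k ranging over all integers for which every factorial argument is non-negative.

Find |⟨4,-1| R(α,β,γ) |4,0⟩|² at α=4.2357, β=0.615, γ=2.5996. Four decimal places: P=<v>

Split into d^4_{-1,0}(β=0.615) × two z-phases.
c=cos(0.615/2)=0.953093, s=sin(0.615/2)=0.302677; N=√[6·120·24·24]=643.987578
Admissible k: 1..4 (factorial args all ≥0)
  k=1: (−1)^0·643.9876/(144)·0.9531^7·0.3027^1 = +0.967034
  k=2: (−1)^1·643.9876/(24)·0.9531^5·0.3027^3 = -0.585168
  k=3: (−1)^2·643.9876/(24)·0.9531^3·0.3027^5 = +0.059016
  k=4: (−1)^3·643.9876/(144)·0.9531^1·0.3027^7 = -0.000992
d^4_{-1,0}(0.615) = +0.967034 -0.585168 +0.059016 -0.000992 = +0.439890
|D^4_{-1,0}|² = |d^4_{-1,0}(β)|² = (+0.439890)² = 0.193503 (the z-rotation phases have unit modulus)

P=0.1935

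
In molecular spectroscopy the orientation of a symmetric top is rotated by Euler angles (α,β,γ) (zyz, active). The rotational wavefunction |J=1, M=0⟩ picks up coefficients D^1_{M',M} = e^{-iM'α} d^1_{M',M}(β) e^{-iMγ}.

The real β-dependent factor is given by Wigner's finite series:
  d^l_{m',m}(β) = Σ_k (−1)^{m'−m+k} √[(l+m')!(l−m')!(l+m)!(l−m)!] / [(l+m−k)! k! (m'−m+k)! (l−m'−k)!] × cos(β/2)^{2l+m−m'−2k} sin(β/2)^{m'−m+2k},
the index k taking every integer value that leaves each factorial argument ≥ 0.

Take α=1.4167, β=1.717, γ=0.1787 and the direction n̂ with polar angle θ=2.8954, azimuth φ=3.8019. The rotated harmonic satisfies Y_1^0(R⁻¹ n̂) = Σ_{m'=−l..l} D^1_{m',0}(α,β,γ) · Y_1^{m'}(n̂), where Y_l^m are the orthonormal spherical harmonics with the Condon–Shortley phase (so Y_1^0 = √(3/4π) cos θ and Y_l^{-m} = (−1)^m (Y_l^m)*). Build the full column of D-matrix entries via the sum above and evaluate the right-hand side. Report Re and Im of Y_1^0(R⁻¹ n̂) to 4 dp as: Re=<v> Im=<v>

Need the full column D^1_{m',0} for m'=−1..1 at α=1.4167, β=1.717, γ=0.1787.
cos(β/2)=0.653573, sin(β/2)=0.756863
d^1_{-1,0}: single k=1 term ⇒ +0.699563;  D = +0.107374+0.691273i
d^1_{0,0}: k∈[0..1] ⇒ +0.427158 -0.572842 = -0.145683;  D = -0.145683+0.000000i
d^1_{1,0}: single k=0 term ⇒ -0.699563;  D = -0.107374+0.691273i
Y_1^{m'}(θ=2.8954,φ=3.8019) and Σ D·Y over m':
  (+0.1074+0.6913i)·(-0.0665+0.0516i)  (-0.1457+0.0000i)·(-0.4739+0.0000i)  (-0.1074+0.6913i)·(+0.0665+0.0516i)
Y_1^0(R⁻¹ n̂) = -0.016649+0.000000i

Re=-0.0166 Im=0.0000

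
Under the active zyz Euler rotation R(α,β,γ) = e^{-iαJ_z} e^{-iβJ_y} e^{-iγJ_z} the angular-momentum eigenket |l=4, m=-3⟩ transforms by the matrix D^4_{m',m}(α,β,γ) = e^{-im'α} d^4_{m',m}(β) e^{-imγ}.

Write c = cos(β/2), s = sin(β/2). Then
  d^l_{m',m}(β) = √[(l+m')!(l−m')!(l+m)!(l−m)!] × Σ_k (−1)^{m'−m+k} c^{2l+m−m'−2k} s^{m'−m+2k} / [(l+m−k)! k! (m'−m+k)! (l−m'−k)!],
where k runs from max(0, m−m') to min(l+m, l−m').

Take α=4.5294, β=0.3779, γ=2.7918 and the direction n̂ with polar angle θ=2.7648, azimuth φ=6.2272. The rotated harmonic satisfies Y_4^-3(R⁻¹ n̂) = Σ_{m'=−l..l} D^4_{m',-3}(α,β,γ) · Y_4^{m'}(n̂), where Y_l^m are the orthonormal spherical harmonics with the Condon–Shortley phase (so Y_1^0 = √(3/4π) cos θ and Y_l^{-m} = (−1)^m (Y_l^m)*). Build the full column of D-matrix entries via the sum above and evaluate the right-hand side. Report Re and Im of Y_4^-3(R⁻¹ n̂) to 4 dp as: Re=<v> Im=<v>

Need the full column D^4_{m',-3} for m'=−4..4 at α=4.5294, β=0.3779, γ=2.7918.
cos(β/2)=0.982202, sin(β/2)=0.187828
d^4_{-4,-3}: single k=1 term ⇒ +0.468501;  D = +0.097910+0.458156i
d^4_{-3,-3}: k∈[0..1] ⇒ +0.866177 -0.221729 = +0.644448;  D = -0.644203+0.017751i
d^4_{-2,-3}: k∈[0..1] ⇒ -0.619768 +0.067994 = -0.551775;  D = -0.085423+0.545122i
d^4_{-1,-3}: k∈[0..1] ⇒ +0.251417 -0.015324 = +0.236093;  D = +0.222701+0.078384i
d^4_{0,-3}: k∈[0..1] ⇒ -0.071672 +0.002621 = -0.069051;  D = +0.034395-0.059875i
d^4_{1,-3}: k∈[0..1] ⇒ +0.015324 -0.000336 = +0.014987;  D = -0.011420-0.009706i
d^4_{2,-3}: k∈[0..1] ⇒ -0.002486 +0.000030 = -0.002456;  D = -0.001905+0.001551i
d^4_{3,-3}: k∈[0..1] ⇒ +0.000297 -0.000002 = +0.000295;  D = +0.000142+0.000259i
d^4_{4,-3}: single k=0 term ⇒ -0.000023;  D = +0.000022-0.000007i
Y_4^{m'}(θ=2.7648,φ=6.2272) and Σ D·Y over m':
  (+0.0979+0.4582i)·(+0.0079+0.0018i)  (-0.6442+0.0178i)·(-0.0572-0.0097i)  (-0.0854+0.5451i)·(+0.2274+0.0256i)  (+0.2227+0.0784i)·(-0.4933-0.0276i)  (+0.0344-0.0599i)·(+0.3413+0.0000i)  (-0.0114-0.0097i)·(+0.4933-0.0276i)  (-0.0019+0.0016i)·(+0.2274-0.0256i)  (+0.0001+0.0003i)·(+0.0572-0.0097i)  (+0.0000-0.0000i)·(+0.0079-0.0018i)
Y_4^-3(R⁻¹ n̂) = -0.098647+0.061479i

Re=-0.0986 Im=0.0615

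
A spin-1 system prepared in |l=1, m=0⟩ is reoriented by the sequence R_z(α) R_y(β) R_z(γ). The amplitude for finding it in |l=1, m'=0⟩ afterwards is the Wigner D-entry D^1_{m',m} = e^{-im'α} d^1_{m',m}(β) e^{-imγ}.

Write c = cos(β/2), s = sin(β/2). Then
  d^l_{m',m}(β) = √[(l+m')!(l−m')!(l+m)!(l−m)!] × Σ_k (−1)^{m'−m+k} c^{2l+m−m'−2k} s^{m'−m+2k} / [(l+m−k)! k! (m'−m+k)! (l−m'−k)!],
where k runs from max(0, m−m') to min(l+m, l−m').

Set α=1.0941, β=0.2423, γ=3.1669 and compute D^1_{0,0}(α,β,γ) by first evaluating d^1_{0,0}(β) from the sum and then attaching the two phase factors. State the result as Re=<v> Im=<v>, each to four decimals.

Re=0.9708 Im=0.0000

Split into d^1_{0,0}(β=0.2423) × two z-phases.
Half-angle: c=0.992670, s=0.120854. N=√(1·1·1·1)=1.000000
Admissible k: 0..1 (factorial args all ≥0)
  k=0: (−1)^0·1.0000/(1)·0.9927^2·0.1209^0 = +0.985394
  k=1: (−1)^1·1.0000/(1)·0.9927^0·0.1209^2 = -0.014606
d^1_{0,0}(0.2423) = +0.985394 -0.014606 = +0.970789
D = (+1.000000+0.000000i)·(+0.970789)·(+1.000000+0.000000i) = +0.970789+0.000000i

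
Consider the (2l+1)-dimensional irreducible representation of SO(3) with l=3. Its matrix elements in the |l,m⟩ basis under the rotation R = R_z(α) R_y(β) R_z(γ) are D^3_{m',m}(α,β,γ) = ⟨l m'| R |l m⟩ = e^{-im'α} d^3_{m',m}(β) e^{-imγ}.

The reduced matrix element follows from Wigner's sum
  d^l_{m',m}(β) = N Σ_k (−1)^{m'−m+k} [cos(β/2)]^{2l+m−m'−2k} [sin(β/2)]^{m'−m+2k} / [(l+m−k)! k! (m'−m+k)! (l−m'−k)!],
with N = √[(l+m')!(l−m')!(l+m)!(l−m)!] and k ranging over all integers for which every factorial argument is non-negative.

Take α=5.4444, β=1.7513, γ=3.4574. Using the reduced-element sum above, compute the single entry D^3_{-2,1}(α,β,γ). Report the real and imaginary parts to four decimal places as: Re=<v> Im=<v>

Re=0.0868 Im=0.1930

First d^3_{-2,1}(β=1.7513), then the phase factors e^{-i(-2)α} and e^{-i(1)γ}:
With c≡cos(β/2)=0.640498 and s≡sin(β/2)=0.767960, N=[1·120·24·2]^{1/2}=75.894664
The bounds max(0,m−m')=3 and min(l+m,l−m')=4 give 2 terms
  k=3: (−1)^0·75.8947/(12)·0.6405^3·0.7680^3 = +0.752660
  k=4: (−1)^1·75.8947/(24)·0.6405^1·0.7680^5 = -0.541017
d^3_{-2,1}(1.7513) = +0.752660 -0.541017 = +0.211643
D = (-0.106572-0.994305i)·(+0.211643)·(-0.950546+0.310584i) = +0.086798+0.193026i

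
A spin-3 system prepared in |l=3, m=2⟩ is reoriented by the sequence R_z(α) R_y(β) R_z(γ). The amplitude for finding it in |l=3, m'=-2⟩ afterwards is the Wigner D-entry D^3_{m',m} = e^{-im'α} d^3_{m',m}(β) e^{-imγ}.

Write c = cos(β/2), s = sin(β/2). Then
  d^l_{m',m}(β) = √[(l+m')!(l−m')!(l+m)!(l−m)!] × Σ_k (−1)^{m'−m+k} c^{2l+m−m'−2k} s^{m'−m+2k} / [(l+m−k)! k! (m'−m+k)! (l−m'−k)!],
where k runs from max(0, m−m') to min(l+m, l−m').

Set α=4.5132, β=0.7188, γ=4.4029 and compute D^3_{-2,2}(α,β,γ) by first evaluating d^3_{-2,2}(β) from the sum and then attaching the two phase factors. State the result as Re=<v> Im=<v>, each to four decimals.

D^3_{-2,2}(4.5132,0.7188,4.4029) = e^{-i·-2·4.5132}·d^3_{-2,2}(0.7188)·e^{-i·2·4.4029}. Compute d first:
With c≡cos(β/2)=0.936108 and s≡sin(β/2)=0.351713, N=[1·120·120·1]^{1/2}=120.000000
k: max(0,(2)−(-2))=4 … min(3+(2),3−(-2))=5
  k=4: (−1)^0·120.0000/(24)·0.9361^2·0.3517^4 = +0.067046
  k=5: (−1)^1·120.0000/(120)·0.9361^0·0.3517^6 = -0.001893
d^3_{-2,2}(0.7188) = +0.067046 -0.001893 = +0.065153
Attach z-rotation phases: D = e^{-i(-2)(4.5132)}·(+0.065153)·e^{-i(2)(4.4029)} = +0.063574+0.014257i

Re=0.0636 Im=0.0143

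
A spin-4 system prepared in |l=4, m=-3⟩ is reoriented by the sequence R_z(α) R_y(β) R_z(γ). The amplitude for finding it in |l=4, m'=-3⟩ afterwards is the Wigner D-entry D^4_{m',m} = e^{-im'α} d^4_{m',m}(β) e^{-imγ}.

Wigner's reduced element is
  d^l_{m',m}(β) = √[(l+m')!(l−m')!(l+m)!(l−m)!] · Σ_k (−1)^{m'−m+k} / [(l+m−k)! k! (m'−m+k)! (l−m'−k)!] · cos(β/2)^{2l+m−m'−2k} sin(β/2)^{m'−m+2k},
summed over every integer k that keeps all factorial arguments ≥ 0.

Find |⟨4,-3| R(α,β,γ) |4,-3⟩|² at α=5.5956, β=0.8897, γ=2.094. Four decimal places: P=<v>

P=0.0678

Split into d^4_{-3,-3}(β=0.8897) × two z-phases.
c=cos(0.8897/2)=0.902675, s=sin(0.8897/2)=0.430322; N=√[1·5040·1·5040]=5040.000000
k∈{0,1} keeps every argument non-negative
  k=0: (−1)^0·5040.0000/(5040)·0.9027^8·0.4303^0 = +0.440811
  k=1: (−1)^1·5040.0000/(720)·0.9027^6·0.4303^2 = -0.701254
d^4_{-3,-3}(0.8897) = +0.440811 -0.701254 = -0.260443
|D^4_{-3,-3}|² = |d^4_{-3,-3}(β)|² = (-0.260443)² = 0.067831 (the z-rotation phases have unit modulus)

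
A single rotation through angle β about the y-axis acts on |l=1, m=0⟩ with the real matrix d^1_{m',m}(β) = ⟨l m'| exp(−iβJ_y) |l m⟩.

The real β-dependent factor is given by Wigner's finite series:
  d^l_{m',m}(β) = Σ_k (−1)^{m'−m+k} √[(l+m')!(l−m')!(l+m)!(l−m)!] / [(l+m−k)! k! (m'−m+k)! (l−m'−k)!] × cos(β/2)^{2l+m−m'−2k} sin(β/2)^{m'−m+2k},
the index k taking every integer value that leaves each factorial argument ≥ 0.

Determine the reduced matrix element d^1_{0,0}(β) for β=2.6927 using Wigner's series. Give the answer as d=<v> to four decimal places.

d=-0.9009

d^1_{0,0}(β=2.6927) via Wigner's sum:
c=cos(2.6927/2)=0.222567, s=sin(2.6927/2)=0.974917; N=√[1·1·1·1]=1.000000
The bounds max(0,m−m')=0 and min(l+m,l−m')=1 give 2 terms
  k=0: (−1)^0·1.0000/(1)·0.2226^2·0.9749^0 = +0.049536
  k=1: (−1)^1·1.0000/(1)·0.2226^0·0.9749^2 = -0.950464
d^1_{0,0}(2.6927) = +0.049536 -0.950464 = -0.900928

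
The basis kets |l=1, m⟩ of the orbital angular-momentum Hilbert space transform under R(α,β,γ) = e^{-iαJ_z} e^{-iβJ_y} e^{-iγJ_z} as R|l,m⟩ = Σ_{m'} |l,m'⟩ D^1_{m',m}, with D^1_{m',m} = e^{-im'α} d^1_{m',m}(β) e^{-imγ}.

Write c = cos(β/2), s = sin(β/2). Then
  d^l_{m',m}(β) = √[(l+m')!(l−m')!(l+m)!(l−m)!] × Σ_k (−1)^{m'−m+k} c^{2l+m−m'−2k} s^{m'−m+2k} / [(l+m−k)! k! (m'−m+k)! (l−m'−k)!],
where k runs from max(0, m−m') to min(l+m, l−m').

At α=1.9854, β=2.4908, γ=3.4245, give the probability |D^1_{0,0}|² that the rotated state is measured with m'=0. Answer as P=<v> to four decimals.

Split into d^1_{0,0}(β=2.4908) × two z-phases.
With c≡cos(β/2)=0.319684 and s≡sin(β/2)=0.947524, N=[1·1·1·1]^{1/2}=1.000000
The bounds max(0,m−m')=0 and min(l+m,l−m')=1 give 2 terms
  k=0: (−1)^0·1.0000/(1)·0.3197^2·0.9475^0 = +0.102198
  k=1: (−1)^1·1.0000/(1)·0.3197^0·0.9475^2 = -0.897802
d^1_{0,0}(2.4908) = +0.102198 -0.897802 = -0.795604
|D^1_{0,0}|² = |d^1_{0,0}(β)|² = (-0.795604)² = 0.632985 (the z-rotation phases have unit modulus)

P=0.6330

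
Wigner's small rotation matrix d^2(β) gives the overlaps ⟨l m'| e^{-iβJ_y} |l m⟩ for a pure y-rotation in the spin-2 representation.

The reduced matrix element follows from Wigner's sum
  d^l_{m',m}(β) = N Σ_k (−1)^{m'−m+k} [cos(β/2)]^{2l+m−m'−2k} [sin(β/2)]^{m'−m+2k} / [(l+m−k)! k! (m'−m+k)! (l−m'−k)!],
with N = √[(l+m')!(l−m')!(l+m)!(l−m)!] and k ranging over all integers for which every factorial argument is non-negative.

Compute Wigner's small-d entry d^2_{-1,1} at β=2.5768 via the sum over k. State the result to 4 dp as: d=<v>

d^2_{-1,1}(β=2.5768) via Wigner's sum:
c=cos(2.5768/2)=0.278658, s=sin(2.5768/2)=0.960390; N=√[1·6·6·1]=6.000000
k∈{2,3} keeps every argument non-negative
  k=2: (−1)^0·6.0000/(2)·0.2787^2·0.9604^2 = +0.214862
  k=3: (−1)^1·6.0000/(6)·0.2787^0·0.9604^4 = -0.850729
d^2_{-1,1}(2.5768) = +0.214862 -0.850729 = -0.635867

d=-0.6359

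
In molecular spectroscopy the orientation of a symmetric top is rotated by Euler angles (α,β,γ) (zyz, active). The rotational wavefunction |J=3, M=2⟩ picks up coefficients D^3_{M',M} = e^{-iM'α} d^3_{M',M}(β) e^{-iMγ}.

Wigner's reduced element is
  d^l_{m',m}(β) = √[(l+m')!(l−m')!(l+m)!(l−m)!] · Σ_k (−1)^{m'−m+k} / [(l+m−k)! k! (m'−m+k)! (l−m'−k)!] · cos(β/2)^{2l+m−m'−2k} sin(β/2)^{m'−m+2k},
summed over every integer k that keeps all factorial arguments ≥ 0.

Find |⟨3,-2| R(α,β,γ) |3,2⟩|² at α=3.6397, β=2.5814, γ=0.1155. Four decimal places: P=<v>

P=0.2133

Split into d^3_{-2,2}(β=2.5814) × two z-phases.
c=cos(2.5814/2)=0.276448, s=sin(2.5814/2)=0.961029; N=√[1·120·120·1]=120.000000
The bounds max(0,m−m')=4 and min(l+m,l−m')=5 give 2 terms
  k=4: (−1)^0·120.0000/(24)·0.2764^2·0.9610^4 = +0.325944
  k=5: (−1)^1·120.0000/(120)·0.2764^0·0.9610^6 = -0.787804
d^3_{-2,2}(2.5814) = +0.325944 -0.787804 = -0.461860
|D^3_{-2,2}|² = |d^3_{-2,2}(β)|² = (-0.461860)² = 0.213315 (the z-rotation phases have unit modulus)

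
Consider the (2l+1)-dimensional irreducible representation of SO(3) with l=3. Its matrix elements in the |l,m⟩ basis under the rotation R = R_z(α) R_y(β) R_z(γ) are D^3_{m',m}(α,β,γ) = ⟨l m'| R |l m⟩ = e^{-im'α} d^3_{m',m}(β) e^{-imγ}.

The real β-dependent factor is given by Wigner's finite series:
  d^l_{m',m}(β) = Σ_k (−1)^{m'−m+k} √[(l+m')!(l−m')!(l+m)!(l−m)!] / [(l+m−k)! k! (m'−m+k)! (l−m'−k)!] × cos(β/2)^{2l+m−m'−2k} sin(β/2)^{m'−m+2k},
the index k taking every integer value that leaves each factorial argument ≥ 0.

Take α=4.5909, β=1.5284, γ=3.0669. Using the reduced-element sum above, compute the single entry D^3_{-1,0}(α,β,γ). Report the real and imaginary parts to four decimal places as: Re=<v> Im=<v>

Re=0.0520 Im=0.4256

D^3_{-1,0}(4.5909,1.5284,3.0669) = e^{-i·-1·4.5909}·d^3_{-1,0}(1.5284)·e^{-i·0·3.0669}. Compute d first:
Half-angle: c=0.721936, s=0.691960. N=√(2·24·6·6)=41.569219
k∈{1,2,3} keeps every argument non-negative
  k=1: (−1)^0·41.5692/(12)·0.7219^5·0.6920^1 = +0.470073
  k=2: (−1)^1·41.5692/(4)·0.7219^3·0.6920^3 = -1.295539
  k=3: (−1)^2·41.5692/(12)·0.7219^1·0.6920^5 = +0.396728
d^3_{-1,0}(1.5284) = +0.470073 -1.295539 +0.396728 = -0.428738
Phases: e^{-i·(-1)·4.5909}=-0.121190-0.992629i, e^{-i·(0)·3.0669}=+1.000000+0.000000i ⇒ D=+0.051959+0.425578i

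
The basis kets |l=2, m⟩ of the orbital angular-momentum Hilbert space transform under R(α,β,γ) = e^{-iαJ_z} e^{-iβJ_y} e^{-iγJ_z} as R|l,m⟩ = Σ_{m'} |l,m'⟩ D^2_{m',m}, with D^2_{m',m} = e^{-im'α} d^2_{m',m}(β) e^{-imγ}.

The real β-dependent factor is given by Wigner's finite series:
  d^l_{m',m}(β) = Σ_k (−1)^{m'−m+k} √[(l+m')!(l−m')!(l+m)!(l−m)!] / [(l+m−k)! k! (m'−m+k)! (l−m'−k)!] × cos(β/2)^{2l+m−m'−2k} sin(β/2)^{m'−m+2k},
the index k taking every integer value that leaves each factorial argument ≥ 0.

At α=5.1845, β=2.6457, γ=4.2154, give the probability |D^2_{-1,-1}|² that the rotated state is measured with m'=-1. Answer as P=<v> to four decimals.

D^2_{-1,-1}(5.1845,2.6457,4.2154) = e^{-i·-1·5.1845}·d^2_{-1,-1}(2.6457)·e^{-i·-1·4.2154}. Compute d first:
With c≡cos(β/2)=0.245414 and s≡sin(β/2)=0.969418, N=[1·6·1·6]^{1/2}=6.000000
k: max(0,(-1)−(-1))=0 … min(2+(-1),2−(-1))=1
  k=0: (−1)^0·6.0000/(6)·0.2454^4·0.9694^0 = +0.003627
  k=1: (−1)^1·6.0000/(2)·0.2454^2·0.9694^2 = -0.169801
d^2_{-1,-1}(2.6457) = +0.003627 -0.169801 = -0.166174
|D^2_{-1,-1}|² = |d^2_{-1,-1}(β)|² = (-0.166174)² = 0.027614 (the z-rotation phases have unit modulus)

P=0.0276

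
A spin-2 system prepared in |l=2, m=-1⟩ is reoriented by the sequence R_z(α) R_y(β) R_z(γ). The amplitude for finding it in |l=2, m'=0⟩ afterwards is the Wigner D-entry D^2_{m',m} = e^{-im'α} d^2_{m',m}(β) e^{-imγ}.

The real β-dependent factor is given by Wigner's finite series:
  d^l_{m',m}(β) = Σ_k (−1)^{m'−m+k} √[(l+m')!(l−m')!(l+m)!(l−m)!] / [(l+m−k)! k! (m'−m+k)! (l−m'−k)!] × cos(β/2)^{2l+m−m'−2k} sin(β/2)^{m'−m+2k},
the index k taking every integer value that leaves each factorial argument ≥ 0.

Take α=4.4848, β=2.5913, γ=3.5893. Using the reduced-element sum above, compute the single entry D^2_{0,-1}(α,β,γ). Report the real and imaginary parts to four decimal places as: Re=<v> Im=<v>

Re=-0.4921 Im=-0.2363

First d^2_{0,-1}(β=2.5913), then the phase factors e^{-i(0)α} and e^{-i(-1)γ}:
With c≡cos(β/2)=0.271688 and s≡sin(β/2)=0.962385, N=[2·2·1·6]^{1/2}=4.898979
k∈{0,1} keeps every argument non-negative
  k=0: (−1)^1·4.8990/(2)·0.2717^3·0.9624^1 = -0.047275
  k=1: (−1)^2·4.8990/(2)·0.2717^1·0.9624^3 = +0.593189
d^2_{0,-1}(2.5913) = -0.047275 +0.593189 = +0.545913
Attach z-rotation phases: D = e^{-i(0)(4.4848)}·(+0.545913)·e^{-i(-1)(3.5893)} = -0.492109-0.236326i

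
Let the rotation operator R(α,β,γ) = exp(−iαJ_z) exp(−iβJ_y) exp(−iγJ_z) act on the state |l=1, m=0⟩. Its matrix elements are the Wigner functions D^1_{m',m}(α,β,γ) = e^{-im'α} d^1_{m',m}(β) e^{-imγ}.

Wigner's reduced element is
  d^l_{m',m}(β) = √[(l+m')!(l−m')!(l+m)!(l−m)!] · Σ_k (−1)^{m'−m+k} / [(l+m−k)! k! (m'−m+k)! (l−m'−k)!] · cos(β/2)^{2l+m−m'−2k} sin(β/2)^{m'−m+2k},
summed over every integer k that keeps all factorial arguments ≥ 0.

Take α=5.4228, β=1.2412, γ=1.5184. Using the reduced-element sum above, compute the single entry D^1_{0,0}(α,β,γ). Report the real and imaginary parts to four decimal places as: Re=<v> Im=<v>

Split into d^1_{0,0}(β=1.2412) × two z-phases.
Half-angle: c=0.813530, s=0.581523. N=√(1·1·1·1)=1.000000
The bounds max(0,m−m')=0 and min(l+m,l−m')=1 give 2 terms
  k=0: (−1)^0·1.0000/(1)·0.8135^2·0.5815^0 = +0.661831
  k=1: (−1)^1·1.0000/(1)·0.8135^0·0.5815^2 = -0.338169
d^1_{0,0}(1.2412) = +0.661831 -0.338169 = +0.323661
Phases: e^{-i·(0)·5.4228}=+1.000000+0.000000i, e^{-i·(0)·1.5184}=+1.000000+0.000000i ⇒ D=+0.323661+0.000000i

Re=0.3237 Im=0.0000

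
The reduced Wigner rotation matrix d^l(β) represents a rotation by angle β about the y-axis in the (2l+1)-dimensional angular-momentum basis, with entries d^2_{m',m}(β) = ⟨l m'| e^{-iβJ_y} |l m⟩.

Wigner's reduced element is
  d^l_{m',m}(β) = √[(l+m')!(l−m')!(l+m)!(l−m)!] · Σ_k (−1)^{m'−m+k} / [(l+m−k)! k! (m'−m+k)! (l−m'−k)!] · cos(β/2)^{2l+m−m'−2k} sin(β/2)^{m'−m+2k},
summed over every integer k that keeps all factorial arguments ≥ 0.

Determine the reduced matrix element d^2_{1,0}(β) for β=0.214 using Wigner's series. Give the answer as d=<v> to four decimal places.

d^2_{1,0}(β=0.214) via Wigner's sum:
Half-angle: c=0.994281, s=0.106796. N=√(6·1·2·2)=4.898979
The bounds max(0,m−m')=0 and min(l+m,l−m')=1 give 2 terms
  k=0: (−1)^1·4.8990/(2)·0.9943^3·0.1068^1 = -0.257133
  k=1: (−1)^2·4.8990/(2)·0.9943^1·0.1068^3 = +0.002967
d^2_{1,0}(0.214) = -0.257133 +0.002967 = -0.254166

d=-0.2542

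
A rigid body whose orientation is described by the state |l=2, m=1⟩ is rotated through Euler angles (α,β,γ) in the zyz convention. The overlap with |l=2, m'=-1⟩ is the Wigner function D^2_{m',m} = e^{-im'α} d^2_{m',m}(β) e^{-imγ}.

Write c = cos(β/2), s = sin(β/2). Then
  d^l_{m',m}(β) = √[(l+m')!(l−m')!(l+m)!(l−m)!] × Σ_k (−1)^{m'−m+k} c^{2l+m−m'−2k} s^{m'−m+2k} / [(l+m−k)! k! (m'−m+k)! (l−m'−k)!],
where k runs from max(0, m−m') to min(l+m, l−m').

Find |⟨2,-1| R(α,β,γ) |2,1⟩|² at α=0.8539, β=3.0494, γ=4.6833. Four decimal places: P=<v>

First d^2_{-1,1}(β=3.0494), then the phase factors e^{-i(-1)α} and e^{-i(1)γ}:
c=cos(3.0494/2)=0.046080, s=sin(3.0494/2)=0.998938; N=√[1·6·6·1]=6.000000
Admissible k: 2..3 (factorial args all ≥0)
  k=2: (−1)^0·6.0000/(2)·0.0461^2·0.9989^2 = +0.006357
  k=3: (−1)^1·6.0000/(6)·0.0461^0·0.9989^4 = -0.995758
d^2_{-1,1}(3.0494) = +0.006357 -0.995758 = -0.989401
|D^2_{-1,1}|² = |d^2_{-1,1}(β)|² = (-0.989401)² = 0.978915 (the z-rotation phases have unit modulus)

P=0.9789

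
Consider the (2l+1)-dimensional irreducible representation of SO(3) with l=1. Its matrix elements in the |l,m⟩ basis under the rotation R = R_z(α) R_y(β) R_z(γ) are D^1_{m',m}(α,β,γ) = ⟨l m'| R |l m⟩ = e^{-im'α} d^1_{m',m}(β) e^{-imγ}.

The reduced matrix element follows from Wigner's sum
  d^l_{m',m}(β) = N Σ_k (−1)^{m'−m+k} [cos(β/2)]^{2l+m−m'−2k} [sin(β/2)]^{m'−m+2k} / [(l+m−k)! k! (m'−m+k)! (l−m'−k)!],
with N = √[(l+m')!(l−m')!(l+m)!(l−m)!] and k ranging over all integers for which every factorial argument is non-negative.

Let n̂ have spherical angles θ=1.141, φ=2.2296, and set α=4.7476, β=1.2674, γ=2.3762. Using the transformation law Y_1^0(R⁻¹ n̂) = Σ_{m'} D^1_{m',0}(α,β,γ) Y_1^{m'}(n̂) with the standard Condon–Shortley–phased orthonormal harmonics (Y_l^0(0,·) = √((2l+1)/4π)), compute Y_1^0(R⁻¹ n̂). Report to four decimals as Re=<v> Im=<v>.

Need the full column D^1_{m',0} for m'=−1..1 at α=4.7476, β=1.2674, γ=2.3762.
cos(β/2)=0.805842, sin(β/2)=0.592130
d^1_{-1,0}: single k=1 term ⇒ +0.674811;  D = +0.023756-0.674393i
d^1_{0,0}: k∈[0..1] ⇒ +0.649382 -0.350618 = +0.298763;  D = +0.298763+0.000000i
d^1_{1,0}: single k=0 term ⇒ -0.674811;  D = -0.023756-0.674393i
Y_1^{m'}(θ=1.141,φ=2.2296) and Σ D·Y over m':
  (+0.0238-0.6744i)·(-0.1923-0.2483i)  (+0.2988+0.0000i)·(+0.2036+0.0000i)  (-0.0238-0.6744i)·(+0.1923-0.2483i)
Y_1^0(R⁻¹ n̂) = -0.283272+0.000000i

Re=-0.2833 Im=0.0000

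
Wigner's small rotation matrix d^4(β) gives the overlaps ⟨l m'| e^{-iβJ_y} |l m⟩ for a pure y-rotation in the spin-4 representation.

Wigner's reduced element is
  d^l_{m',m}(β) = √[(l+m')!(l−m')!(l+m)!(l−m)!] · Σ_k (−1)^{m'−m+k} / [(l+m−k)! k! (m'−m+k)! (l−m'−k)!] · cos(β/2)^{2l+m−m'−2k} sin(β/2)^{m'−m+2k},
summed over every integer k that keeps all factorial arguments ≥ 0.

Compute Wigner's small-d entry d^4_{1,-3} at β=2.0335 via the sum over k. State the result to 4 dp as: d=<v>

d^4_{1,-3}(β=2.0335) via Wigner's sum:
With c≡cos(β/2)=0.526133 and s≡sin(β/2)=0.850403, N=[120·6·1·5040]^{1/2}=1904.940944
k: max(0,(-3)−(1))=0 … min(4+(-3),4−(1))=1
  k=0: (−1)^4·1904.9409/(144)·0.5261^4·0.8504^4 = +0.530149
  k=1: (−1)^5·1904.9409/(240)·0.5261^2·0.8504^6 = -0.831013
d^4_{1,-3}(2.0335) = +0.530149 -0.831013 = -0.300864

d=-0.3009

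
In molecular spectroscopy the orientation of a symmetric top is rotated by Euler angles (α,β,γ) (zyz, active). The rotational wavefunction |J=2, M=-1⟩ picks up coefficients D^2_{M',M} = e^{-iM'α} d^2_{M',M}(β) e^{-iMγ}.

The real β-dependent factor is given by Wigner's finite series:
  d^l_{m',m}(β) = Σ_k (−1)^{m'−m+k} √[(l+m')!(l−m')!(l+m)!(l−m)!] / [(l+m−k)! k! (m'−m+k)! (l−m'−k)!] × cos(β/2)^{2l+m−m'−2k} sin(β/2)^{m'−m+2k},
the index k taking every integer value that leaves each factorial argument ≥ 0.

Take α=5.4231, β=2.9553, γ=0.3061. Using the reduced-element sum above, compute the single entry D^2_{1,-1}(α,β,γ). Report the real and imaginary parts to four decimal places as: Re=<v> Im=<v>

Split into d^2_{1,-1}(β=2.9553) × two z-phases.
With c≡cos(β/2)=0.093012 and s≡sin(β/2)=0.995665, N=[6·1·1·6]^{1/2}=6.000000
The bounds max(0,m−m')=0 and min(l+m,l−m')=1 give 2 terms
  k=0: (−1)^2·6.0000/(2)·0.0930^2·0.9957^2 = +0.025729
  k=1: (−1)^3·6.0000/(6)·0.0930^0·0.9957^4 = -0.982772
d^2_{1,-1}(2.9553) = +0.025729 -0.982772 = -0.957043
D = (+0.652373+0.757898i)·(-0.957043)·(+0.953516+0.301342i) = -0.376751-0.879768i

Re=-0.3768 Im=-0.8798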